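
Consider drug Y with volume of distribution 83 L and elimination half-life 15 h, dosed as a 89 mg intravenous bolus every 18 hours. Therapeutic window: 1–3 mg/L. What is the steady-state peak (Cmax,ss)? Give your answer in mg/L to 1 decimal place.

1.9 mg/L

Over one 18-h interval, 18/15 ≈ 1.2 half-lives elapse, leaving f ≈ 0.4353 of each dose.
Accumulation ratio R = 1/(1 − f) ≈ 1/0.5647 ≈ 1.7709.
Each bolus raises the concentration by D/Vd = 89/83 ≈ 1.072 mg/L.
Steady-state peak Cmax,ss = C₀·R ≈ 1.072 × 1.7709 ≈ 1.898 mg/L.
Peak 1.9 mg/L vs MTC 3 mg/L: below toxic threshold.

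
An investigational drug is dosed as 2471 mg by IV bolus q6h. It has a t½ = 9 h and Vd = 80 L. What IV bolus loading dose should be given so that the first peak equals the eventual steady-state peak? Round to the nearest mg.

6678 mg

f = (1/2)^(6/9) ≈ 0.629961; accumulation ratio R = 1/(1−f) ≈ 2.70242.
Loading dose to hit Cmax,ss on first dose: D_load = D_maint·R ≈ 2471 × 2.70242 ≈ 6677.68 mg.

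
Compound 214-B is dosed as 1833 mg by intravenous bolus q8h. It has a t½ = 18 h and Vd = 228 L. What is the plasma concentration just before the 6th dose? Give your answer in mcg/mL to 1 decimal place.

f = (1/2)^(τ/t½) = (1/2)^(8/18) ≈ 0.7349.
C₀ = D/Vd = 1833/228 ≈ 8.039 mcg/mL.
Before the 6th dose, 5 doses have been given. Superposition: Cmin = C₀·(f + f² + … + f^5).
≈ 8.039 × (0.7349 + 0.5401 + 0.3969 + 0.2917 + 0.2144) ≈ 8.039 × 2.1780 ≈ 17.509 mcg/mL.

17.5 mcg/mL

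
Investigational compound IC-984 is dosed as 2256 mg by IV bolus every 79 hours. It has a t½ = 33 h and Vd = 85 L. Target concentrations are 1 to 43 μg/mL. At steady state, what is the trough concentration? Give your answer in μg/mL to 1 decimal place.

6.2 μg/mL

τ/t½ = 79/33 ≈ 2.3939, so fraction remaining f = (1/2)^(79/33) ≈ 0.1903.
Accumulation ratio R = 1/(1 − f) ≈ 1/0.8097 ≈ 1.2350.
Each bolus raises the concentration by D/Vd = 2256/85 ≈ 26.541 μg/mL.
Steady-state peak Cmax,ss = C₀·R ≈ 26.541 × 1.2350 ≈ 32.778 μg/mL.
One interval later, Cmin,ss = Cmax,ss·e^(−kτ) ≈ 32.778 × 0.1903 ≈ 6.238 μg/mL.
Trough 6.2 μg/mL vs MEC 1 μg/mL: adequate.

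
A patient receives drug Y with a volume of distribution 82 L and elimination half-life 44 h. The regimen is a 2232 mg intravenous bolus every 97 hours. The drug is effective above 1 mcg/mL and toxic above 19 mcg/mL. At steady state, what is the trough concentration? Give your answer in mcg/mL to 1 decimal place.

Over one 97-h interval, 97/44 ≈ 2.2045 half-lives elapse, leaving f ≈ 0.2170 of each dose.
Each bolus raises the concentration by D/Vd = 2232/82 ≈ 27.220 mcg/mL.
Steady-state trough Cmin,ss = C₀·f/(1−f) ≈ 27.220 × 0.2170/0.7830 ≈ 7.544 mcg/mL.
Trough 7.5 mcg/mL vs MEC 1 mcg/mL: adequate.

7.5 mcg/mL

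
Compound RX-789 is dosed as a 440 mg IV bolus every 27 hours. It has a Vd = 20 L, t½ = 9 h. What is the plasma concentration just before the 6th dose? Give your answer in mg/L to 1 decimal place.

3.1 mg/L

f = (1/2)^(τ/t½) = (1/2)^(27/9) ≈ 0.1250.
C₀ = D/Vd = 440/20 ≈ 22.000 mg/L.
Before the 6th dose, 5 doses have been given. Superposition: Cmin = C₀·(f + f² + … + f^5).
≈ 22.000 × (0.1250 + 0.0156 + 0.0020 + 0.0002 + 0.0000) ≈ 22.000 × 0.1428 ≈ 3.142 mg/L.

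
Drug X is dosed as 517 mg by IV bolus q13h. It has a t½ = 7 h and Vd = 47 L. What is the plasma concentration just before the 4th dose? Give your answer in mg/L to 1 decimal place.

f = (1/2)^(τ/t½) = (1/2)^(13/7) ≈ 0.2760.
C₀ = D/Vd = 517/47 ≈ 11.000 mg/L.
Before the 4th dose, 3 doses have been given. Superposition: Cmin = C₀·(f + f² + … + f^3).
≈ 11.000 × (0.2760 + 0.0762 + 0.0210) ≈ 11.000 × 0.3732 ≈ 4.105 mg/L.

4.1 mg/L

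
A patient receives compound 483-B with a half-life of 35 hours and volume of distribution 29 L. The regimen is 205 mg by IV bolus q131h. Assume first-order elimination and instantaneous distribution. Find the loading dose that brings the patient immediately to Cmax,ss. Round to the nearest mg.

222 mg

f = (1/2)^(131/35) ≈ 0.074694; accumulation ratio R = 1/(1−f) ≈ 1.08072.
Loading dose to hit Cmax,ss on first dose: D_load = D_maint·R ≈ 205 × 1.08072 ≈ 221.55 mg.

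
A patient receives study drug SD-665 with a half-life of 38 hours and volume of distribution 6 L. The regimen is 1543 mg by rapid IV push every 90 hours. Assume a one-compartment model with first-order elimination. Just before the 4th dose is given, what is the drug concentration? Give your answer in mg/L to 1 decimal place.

f = (1/2)^(τ/t½) = (1/2)^(90/38) ≈ 0.1937.
C₀ = D/Vd = 1543/6 ≈ 257.167 mg/L.
Before the 4th dose, 3 doses have been given. Superposition: Cmin = C₀·(f + f² + … + f^3).
≈ 257.167 × (0.1937 + 0.0375 + 0.0073) ≈ 257.167 × 0.2385 ≈ 61.334 mg/L.

61.3 mg/L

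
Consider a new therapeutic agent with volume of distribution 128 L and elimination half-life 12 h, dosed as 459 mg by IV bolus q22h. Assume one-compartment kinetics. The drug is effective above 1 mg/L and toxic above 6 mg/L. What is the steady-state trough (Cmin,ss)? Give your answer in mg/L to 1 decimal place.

1.4 mg/L

k = ln2/t½ = ln2/12 ≈ 0.057762 h⁻¹; fraction remaining f = e^(−kτ) = e^(−0.057762×22) ≈ 0.2806.
Accumulation ratio R = 1/(1 − f) ≈ 1/0.7194 ≈ 1.3900.
Single-dose peak C₀ = D/Vd = 459/128 ≈ 3.586 mg/L.
Cmax,ss = C₀/(1 − f) ≈ 3.586/0.7194 ≈ 4.985 mg/L.
One interval later, Cmin,ss = Cmax,ss·e^(−kτ) ≈ 4.985 × 0.2806 ≈ 1.399 mg/L.
Trough 1.4 mg/L vs MEC 1 mg/L: adequate.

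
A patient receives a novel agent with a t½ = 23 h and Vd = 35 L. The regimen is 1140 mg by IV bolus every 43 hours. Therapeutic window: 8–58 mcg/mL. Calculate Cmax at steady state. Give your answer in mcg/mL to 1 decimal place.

k = ln2/t½ = ln2/23 ≈ 0.030137 h⁻¹; fraction remaining f = e^(−kτ) = e^(−0.030137×43) ≈ 0.2737.
Accumulation ratio R = 1/(1 − f) ≈ 1/0.7263 ≈ 1.3768.
Each bolus raises the concentration by D/Vd = 1140/35 ≈ 32.571 mcg/mL.
Steady-state peak Cmax,ss = C₀·R ≈ 32.571 × 1.3768 ≈ 44.844 mcg/mL.
Peak 44.8 mcg/mL vs MTC 58 mcg/mL: below toxic threshold.

44.8 mcg/mL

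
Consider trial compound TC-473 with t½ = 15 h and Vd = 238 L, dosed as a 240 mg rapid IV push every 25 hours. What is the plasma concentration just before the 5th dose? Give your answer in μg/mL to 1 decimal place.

f = (1/2)^(τ/t½) = (1/2)^(25/15) ≈ 0.3150.
C₀ = D/Vd = 240/238 ≈ 1.008 μg/mL.
Before the 5th dose, 4 doses have been given. Superposition: Cmin = C₀·(f + f² + … + f^4).
≈ 1.008 × (0.3150 + 0.0992 + 0.0313 + 0.0098) ≈ 1.008 × 0.4553 ≈ 0.459 μg/mL.

0.5 μg/mL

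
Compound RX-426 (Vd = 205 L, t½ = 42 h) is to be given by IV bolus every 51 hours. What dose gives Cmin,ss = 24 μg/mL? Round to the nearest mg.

6496 mg

τ/t½ = 51/42 ≈ 1.2143, so f = (1/2)^(51/42) ≈ 0.430986.
Cmin,ss = (D/Vd)·f/(1−f), so D = Cmin,ss·Vd·(1−f)/f.
D = 24 × 205 × (1−f)/f ≈ 24 × 205 × 1.32026 ≈ 6495.68 mg.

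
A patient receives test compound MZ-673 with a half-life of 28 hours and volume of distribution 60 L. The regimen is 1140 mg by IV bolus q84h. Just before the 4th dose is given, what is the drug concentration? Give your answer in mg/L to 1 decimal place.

2.7 mg/L

f = (1/2)^(τ/t½) = (1/2)^(84/28) ≈ 0.1250.
C₀ = D/Vd = 1140/60 ≈ 19.000 mg/L.
Before the 4th dose, 3 doses have been given. Superposition: Cmin = C₀·(f + f² + … + f^3).
≈ 19.000 × (0.1250 + 0.0156 + 0.0020) ≈ 19.000 × 0.1426 ≈ 2.709 mg/L.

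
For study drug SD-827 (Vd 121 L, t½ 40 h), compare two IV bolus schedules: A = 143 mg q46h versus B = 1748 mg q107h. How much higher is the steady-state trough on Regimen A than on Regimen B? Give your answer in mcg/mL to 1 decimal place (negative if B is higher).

Regimen A: f = (1/2)^(46/40) ≈ 0.4506; Cmin,ss = (143/121)·f/(1−f) ≈ 0.969 mcg/mL.
Regimen B: f = (1/2)^(107/40) ≈ 0.1566; Cmin,ss = (1748/121)·f/(1−f) ≈ 2.682 mcg/mL.
Difference ≈ 0.969 − 2.682 ≈ -1.713 mcg/mL.

-1.7 mcg/mL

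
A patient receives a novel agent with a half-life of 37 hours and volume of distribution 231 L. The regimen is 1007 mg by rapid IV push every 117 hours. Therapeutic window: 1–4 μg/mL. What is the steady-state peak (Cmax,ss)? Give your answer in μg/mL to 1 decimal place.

4.9 μg/mL

k = ln2/t½ = ln2/37 ≈ 0.018734 h⁻¹; fraction remaining f = e^(−kτ) = e^(−0.018734×117) ≈ 0.1117.
Accumulation ratio R = 1/(1 − f) ≈ 1/0.8883 ≈ 1.1257.
Each bolus raises the concentration by D/Vd = 1007/231 ≈ 4.359 μg/mL.
Cmax,ss = C₀/(1 − f) ≈ 4.359/0.8883 ≈ 4.907 μg/mL.
Peak 4.9 μg/mL vs MTC 4 μg/mL: exceeds toxic threshold.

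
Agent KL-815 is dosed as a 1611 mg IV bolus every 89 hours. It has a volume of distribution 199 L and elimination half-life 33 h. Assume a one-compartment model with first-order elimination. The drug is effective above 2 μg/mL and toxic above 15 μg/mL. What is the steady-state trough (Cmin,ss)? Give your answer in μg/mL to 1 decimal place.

1.5 μg/mL

k = ln2/t½ = ln2/33 ≈ 0.021004 h⁻¹; fraction remaining f = e^(−kτ) = e^(−0.021004×89) ≈ 0.1542.
At steady state, accumulation factor R = 1/(1 − e^(−kτ)) ≈ 1.1823.
Single-dose peak C₀ = D/Vd = 1611/199 ≈ 8.095 μg/mL.
Steady-state peak Cmax,ss = C₀·R ≈ 8.095 × 1.1823 ≈ 9.571 μg/mL.
One interval later, Cmin,ss = Cmax,ss·e^(−kτ) ≈ 9.571 × 0.1542 ≈ 1.476 μg/mL.
Trough 1.5 μg/mL vs MEC 2 μg/mL: subtherapeutic.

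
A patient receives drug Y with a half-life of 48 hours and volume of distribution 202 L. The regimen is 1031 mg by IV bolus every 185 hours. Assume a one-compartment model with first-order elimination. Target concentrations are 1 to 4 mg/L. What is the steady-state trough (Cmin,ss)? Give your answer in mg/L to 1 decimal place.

0.4 mg/L

Over one 185-h interval, 185/48 ≈ 3.8542 half-lives elapse, leaving f ≈ 0.0691 of each dose.
At steady state, accumulation factor R = 1/(1 − e^(−kτ)) ≈ 1.0742.
Each bolus raises the concentration by D/Vd = 1031/202 ≈ 5.104 mg/L.
Cmax,ss = C₀/(1 − f) ≈ 5.104/0.9309 ≈ 5.483 mg/L.
Steady-state trough Cmin,ss = Cmax,ss·f ≈ 5.483 × 0.0691 ≈ 0.379 mg/L.
Trough 0.4 mg/L vs MEC 1 mg/L: subtherapeutic.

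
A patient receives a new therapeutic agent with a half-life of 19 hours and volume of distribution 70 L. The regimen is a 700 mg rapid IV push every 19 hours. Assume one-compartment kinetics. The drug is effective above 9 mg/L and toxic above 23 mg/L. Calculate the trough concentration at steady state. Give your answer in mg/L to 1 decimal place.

10.0 mg/L

The dosing interval is 1 half-life, so f = 2^(−1) = 0.5.
At steady state, R = 1/(1 − 0.5) = 2/1.
Single-dose peak C₀ = D/Vd = 700/70 = 10 mg/L.
Steady-state peak Cmax,ss = C₀·R = 10 × 2/1 ≈ 20.000 mg/L.
Steady-state trough Cmin,ss = Cmax,ss·f ≈ 20.000 × 0.5 ≈ 10.000 mg/L.
Trough 10.0 mg/L vs MEC 9 mg/L: adequate.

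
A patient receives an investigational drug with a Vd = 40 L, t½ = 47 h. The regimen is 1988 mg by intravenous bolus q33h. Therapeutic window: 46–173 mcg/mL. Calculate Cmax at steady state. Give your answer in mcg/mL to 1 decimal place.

129.0 mcg/mL

Over one 33-h interval, 33/47 ≈ 0.70213 half-lives elapse, leaving f ≈ 0.6147 of each dose.
Accumulation ratio R = 1/(1 − f) ≈ 1/0.3853 ≈ 2.5954.
Single-dose peak C₀ = D/Vd = 1988/40 ≈ 49.700 mcg/mL.
Cmax,ss = C₀/(1 − f) ≈ 49.700/0.3853 ≈ 128.990 mcg/mL.
Peak 129.0 mcg/mL vs MTC 173 mcg/mL: below toxic threshold.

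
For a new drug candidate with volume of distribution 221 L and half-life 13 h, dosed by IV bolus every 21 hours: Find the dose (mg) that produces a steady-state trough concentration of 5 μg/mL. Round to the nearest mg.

2281 mg

τ/t½ = 21/13 ≈ 1.6154, so f = (1/2)^(21/13) ≈ 0.326378.
Cmin,ss = (D/Vd)·f/(1−f), so D = Cmin,ss·Vd·(1−f)/f.
D = 5 × 221 × (1−f)/f ≈ 5 × 221 × 2.06393 ≈ 2280.64 mg.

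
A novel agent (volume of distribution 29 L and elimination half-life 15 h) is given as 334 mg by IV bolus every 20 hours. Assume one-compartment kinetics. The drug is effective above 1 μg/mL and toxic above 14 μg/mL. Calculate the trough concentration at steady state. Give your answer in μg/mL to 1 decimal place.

τ/t½ = 20/15 ≈ 1.3333, so fraction remaining f = (1/2)^(20/15) ≈ 0.3969.
Accumulation ratio R = 1/(1 − f) ≈ 1/0.6031 ≈ 1.6581.
Single-dose peak C₀ = D/Vd = 334/29 ≈ 11.517 μg/mL.
Steady-state peak Cmax,ss = C₀·R ≈ 11.517 × 1.6581 ≈ 19.096 μg/mL.
One interval later, Cmin,ss = Cmax,ss·e^(−kτ) ≈ 19.096 × 0.3969 ≈ 7.579 μg/mL.
Trough 7.6 μg/mL vs MEC 1 μg/mL: adequate.

7.6 μg/mL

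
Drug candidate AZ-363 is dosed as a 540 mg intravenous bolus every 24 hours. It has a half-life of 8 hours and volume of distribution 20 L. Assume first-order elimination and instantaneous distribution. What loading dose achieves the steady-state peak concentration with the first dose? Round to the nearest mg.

617 mg

f = (1/2)^(24/8) ≈ 0.125000; accumulation ratio R = 1/(1−f) ≈ 1.14286.
Loading dose to hit Cmax,ss on first dose: D_load = D_maint·R ≈ 540 × 1.14286 ≈ 617.14 mg.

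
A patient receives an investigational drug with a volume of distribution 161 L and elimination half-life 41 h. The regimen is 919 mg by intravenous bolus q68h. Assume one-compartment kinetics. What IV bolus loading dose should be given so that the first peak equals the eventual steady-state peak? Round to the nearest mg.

f = (1/2)^(68/41) ≈ 0.316760; accumulation ratio R = 1/(1−f) ≈ 1.46361.
Loading dose to hit Cmax,ss on first dose: D_load = D_maint·R ≈ 919 × 1.46361 ≈ 1345.06 mg.

1345 mg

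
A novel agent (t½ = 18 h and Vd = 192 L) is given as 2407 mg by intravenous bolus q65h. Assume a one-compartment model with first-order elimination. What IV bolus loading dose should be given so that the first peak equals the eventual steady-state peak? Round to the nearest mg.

f = (1/2)^(65/18) ≈ 0.081837; accumulation ratio R = 1/(1−f) ≈ 1.08913.
Loading dose to hit Cmax,ss on first dose: D_load = D_maint·R ≈ 2407 × 1.08913 ≈ 2621.54 mg.

2622 mg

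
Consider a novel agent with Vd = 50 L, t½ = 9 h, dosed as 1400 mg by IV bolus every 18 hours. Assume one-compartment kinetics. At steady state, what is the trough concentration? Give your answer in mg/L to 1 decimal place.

9.3 mg/L

The dosing interval is 2 half-lives, so f = 2^(−2) = 0.25.
Accumulation ratio R = 1/(1 − f) = 1/0.75 = 4/3.
Single-dose peak C₀ = D/Vd = 1400/50 = 28 mg/L.
Steady-state peak Cmax,ss = C₀·R = 28 × 4/3 ≈ 37.333 mg/L.
Steady-state trough Cmin,ss = Cmax,ss·f ≈ 37.333 × 0.25 ≈ 9.333 mg/L.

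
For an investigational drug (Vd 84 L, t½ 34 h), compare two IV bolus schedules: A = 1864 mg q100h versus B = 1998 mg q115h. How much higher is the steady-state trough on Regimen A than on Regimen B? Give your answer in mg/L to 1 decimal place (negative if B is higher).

Regimen A: f = (1/2)^(100/34) ≈ 0.1302; Cmin,ss = (1864/84)·f/(1−f) ≈ 3.322 mg/L.
Regimen B: f = (1/2)^(115/34) ≈ 0.0959; Cmin,ss = (1998/84)·f/(1−f) ≈ 2.523 mg/L.
Difference ≈ 3.322 − 2.523 ≈ 0.799 mg/L.

0.8 mg/L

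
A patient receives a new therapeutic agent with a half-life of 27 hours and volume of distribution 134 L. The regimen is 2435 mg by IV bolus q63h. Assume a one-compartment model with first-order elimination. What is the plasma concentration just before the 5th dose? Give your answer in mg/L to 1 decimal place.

f = (1/2)^(τ/t½) = (1/2)^(63/27) ≈ 0.1984.
C₀ = D/Vd = 2435/134 ≈ 18.172 mg/L.
Before the 5th dose, 4 doses have been given. Superposition: Cmin = C₀·(f + f² + … + f^4).
≈ 18.172 × (0.1984 + 0.0394 + 0.0078 + 0.0015) ≈ 18.172 × 0.2471 ≈ 4.490 mg/L.

4.5 mg/L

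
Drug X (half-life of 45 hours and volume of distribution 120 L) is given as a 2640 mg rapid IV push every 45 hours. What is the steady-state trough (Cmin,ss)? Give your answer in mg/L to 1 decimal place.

22.0 mg/L

τ = 45 h = 1 half-life, so f = (1/2)^1 = 0.5.
Accumulation ratio R = 1/(1 − f) = 1/0.5 = 2/1.
Single-dose peak C₀ = D/Vd = 2640/120 = 22 mg/L.
Steady-state peak Cmax,ss = C₀·R = 22 × 2/1 ≈ 44.000 mg/L.
Steady-state trough Cmin,ss = Cmax,ss·f ≈ 44.000 × 0.5 ≈ 22.000 mg/L.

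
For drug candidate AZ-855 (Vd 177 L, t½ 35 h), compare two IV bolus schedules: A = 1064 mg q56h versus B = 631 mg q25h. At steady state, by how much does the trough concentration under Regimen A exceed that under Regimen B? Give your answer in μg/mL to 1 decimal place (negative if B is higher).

-2.6 μg/mL

Regimen A: f = (1/2)^(56/35) ≈ 0.3299; Cmin,ss = (1064/177)·f/(1−f) ≈ 2.959 μg/mL.
Regimen B: f = (1/2)^(25/35) ≈ 0.6095; Cmin,ss = (631/177)·f/(1−f) ≈ 5.564 μg/mL.
Difference ≈ 2.959 − 5.564 ≈ -2.605 μg/mL.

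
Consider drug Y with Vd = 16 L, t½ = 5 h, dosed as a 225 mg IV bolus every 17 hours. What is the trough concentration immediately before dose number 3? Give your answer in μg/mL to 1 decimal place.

1.5 μg/mL

f = (1/2)^(τ/t½) = (1/2)^(17/5) ≈ 0.0947.
C₀ = D/Vd = 225/16 ≈ 14.062 μg/mL.
Before the 3rd dose, 2 doses have been given. Superposition: Cmin = C₀·(f + f²).
≈ 14.062 × (0.0947 + 0.0090) ≈ 14.062 × 0.1037 ≈ 1.458 μg/mL.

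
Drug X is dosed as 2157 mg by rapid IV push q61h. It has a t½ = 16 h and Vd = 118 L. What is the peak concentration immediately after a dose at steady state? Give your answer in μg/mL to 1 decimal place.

19.7 μg/mL

τ/t½ = 61/16 ≈ 3.8125, so fraction remaining f = (1/2)^(61/16) ≈ 0.0712.
Accumulation ratio R = 1/(1 − f) ≈ 1/0.9288 ≈ 1.0767.
Single-dose peak C₀ = D/Vd = 2157/118 ≈ 18.280 μg/mL.
Cmax,ss = C₀/(1 − f) ≈ 18.280/0.9288 ≈ 19.681 μg/mL.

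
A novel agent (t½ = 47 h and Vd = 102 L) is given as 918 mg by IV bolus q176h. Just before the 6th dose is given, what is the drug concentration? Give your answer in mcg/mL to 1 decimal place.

0.7 mcg/mL

f = (1/2)^(τ/t½) = (1/2)^(176/47) ≈ 0.0746.
C₀ = D/Vd = 918/102 ≈ 9.000 mcg/mL.
Before the 6th dose, 5 doses have been given. Superposition: Cmin = C₀·(f + f² + … + f^5).
≈ 9.000 × (0.0746 + 0.0056 + 0.0004 + 0.0000 + 0.0000) ≈ 9.000 × 0.0806 ≈ 0.725 mcg/mL.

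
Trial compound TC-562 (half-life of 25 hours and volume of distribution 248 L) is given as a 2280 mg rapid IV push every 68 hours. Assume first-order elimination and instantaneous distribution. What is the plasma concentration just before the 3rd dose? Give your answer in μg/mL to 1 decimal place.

f = (1/2)^(τ/t½) = (1/2)^(68/25) ≈ 0.1518.
C₀ = D/Vd = 2280/248 ≈ 9.194 μg/mL.
Before the 3rd dose, 2 doses have been given. Superposition: Cmin = C₀·(f + f²).
≈ 9.194 × (0.1518 + 0.0230) ≈ 9.194 × 0.1748 ≈ 1.607 μg/mL.

1.6 μg/mL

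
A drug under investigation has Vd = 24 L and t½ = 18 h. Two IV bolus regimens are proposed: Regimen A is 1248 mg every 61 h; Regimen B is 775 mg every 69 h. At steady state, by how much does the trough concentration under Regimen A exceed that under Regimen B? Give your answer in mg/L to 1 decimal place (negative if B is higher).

3.1 mg/L

Regimen A: f = (1/2)^(61/18) ≈ 0.0955; Cmin,ss = (1248/24)·f/(1−f) ≈ 5.490 mg/L.
Regimen B: f = (1/2)^(69/18) ≈ 0.0702; Cmin,ss = (775/24)·f/(1−f) ≈ 2.438 mg/L.
Difference ≈ 5.490 − 2.438 ≈ 3.052 mg/L.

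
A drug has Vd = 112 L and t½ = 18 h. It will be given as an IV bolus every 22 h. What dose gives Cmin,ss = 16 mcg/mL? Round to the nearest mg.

2389 mg

τ/t½ = 22/18 ≈ 1.2222, so f = (1/2)^(22/18) ≈ 0.428622.
Cmin,ss = (D/Vd)·f/(1−f), so D = Cmin,ss·Vd·(1−f)/f.
D = 16 × 112 × (1−f)/f ≈ 16 × 112 × 1.33306 ≈ 2388.84 mg.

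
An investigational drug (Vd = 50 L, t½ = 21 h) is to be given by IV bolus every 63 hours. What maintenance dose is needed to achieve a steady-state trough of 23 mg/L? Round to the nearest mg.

τ/t½ = 63/21 ≈ 3, so f = (1/2)^(63/21) ≈ 0.125000.
Cmin,ss = (D/Vd)·f/(1−f), so D = Cmin,ss·Vd·(1−f)/f.
D = 23 × 50 × (1−f)/f ≈ 23 × 50 × 7.00000 ≈ 8050.00 mg.

8050 mg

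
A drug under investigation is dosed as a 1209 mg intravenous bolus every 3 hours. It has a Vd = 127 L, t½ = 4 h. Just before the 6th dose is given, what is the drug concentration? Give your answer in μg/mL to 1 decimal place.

f = (1/2)^(τ/t½) = (1/2)^(3/4) ≈ 0.5946.
C₀ = D/Vd = 1209/127 ≈ 9.520 μg/mL.
Before the 6th dose, 5 doses have been given. Superposition: Cmin = C₀·(f + f² + … + f^5).
≈ 9.520 × (0.5946 + 0.3535 + 0.2102 + 0.1250 + 0.0743) ≈ 9.520 × 1.3576 ≈ 12.924 μg/mL.

12.9 μg/mL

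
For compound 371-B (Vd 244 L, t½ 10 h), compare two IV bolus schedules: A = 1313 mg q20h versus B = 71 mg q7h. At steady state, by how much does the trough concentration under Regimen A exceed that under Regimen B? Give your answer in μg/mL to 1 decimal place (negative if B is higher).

Regimen A: f = (1/2)^(20/10) ≈ 0.2500; Cmin,ss = (1313/244)·f/(1−f) ≈ 1.794 μg/mL.
Regimen B: f = (1/2)^(7/10) ≈ 0.6156; Cmin,ss = (71/244)·f/(1−f) ≈ 0.466 μg/mL.
Difference ≈ 1.794 − 0.466 ≈ 1.328 μg/mL.

1.3 μg/mL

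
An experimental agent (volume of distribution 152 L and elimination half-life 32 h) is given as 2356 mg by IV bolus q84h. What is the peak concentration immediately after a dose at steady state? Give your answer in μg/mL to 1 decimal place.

18.5 μg/mL

τ/t½ = 84/32 ≈ 2.625, so fraction remaining f = (1/2)^(84/32) ≈ 0.1621.
At steady state, accumulation factor R = 1/(1 − e^(−kτ)) ≈ 1.1935.
Each bolus raises the concentration by D/Vd = 2356/152 ≈ 15.500 μg/mL.
Cmax,ss = C₀/(1 − f) ≈ 15.500/0.8379 ≈ 18.499 μg/mL.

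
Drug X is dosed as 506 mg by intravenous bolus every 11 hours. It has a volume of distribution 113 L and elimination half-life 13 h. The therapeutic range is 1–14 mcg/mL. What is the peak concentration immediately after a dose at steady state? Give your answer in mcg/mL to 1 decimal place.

τ/t½ = 11/13 ≈ 0.84615, so fraction remaining f = (1/2)^(11/13) ≈ 0.5563.
At steady state, accumulation factor R = 1/(1 − e^(−kτ)) ≈ 2.2538.
Each bolus raises the concentration by D/Vd = 506/113 ≈ 4.478 mcg/mL.
Steady-state peak Cmax,ss = C₀·R ≈ 4.478 × 2.2538 ≈ 10.093 mcg/mL.
Peak 10.1 mcg/mL vs MTC 14 mcg/mL: below toxic threshold.

10.1 mcg/mL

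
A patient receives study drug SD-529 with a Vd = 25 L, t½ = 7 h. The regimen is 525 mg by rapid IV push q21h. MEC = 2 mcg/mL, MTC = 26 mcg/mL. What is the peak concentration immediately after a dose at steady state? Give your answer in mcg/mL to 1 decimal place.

τ = 21 h = 3 half-lives, so f = (1/2)^3 = 0.125.
At steady state, R = 1/(1 − 0.125) = 8/7.
Single-dose peak C₀ = D/Vd = 525/25 = 21 mcg/mL.
Steady-state peak Cmax,ss = C₀·R = 21 × 8/7 ≈ 24.000 mcg/mL.
Peak 24.0 mcg/mL vs MTC 26 mcg/mL: below toxic threshold.

24.0 mcg/mL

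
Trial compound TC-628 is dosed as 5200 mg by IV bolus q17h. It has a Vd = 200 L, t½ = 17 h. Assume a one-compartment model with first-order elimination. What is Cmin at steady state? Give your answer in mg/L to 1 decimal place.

26.0 mg/L

The dosing interval is 1 half-life, so f = 2^(−1) = 0.5.
At steady state, R = 1/(1 − 0.5) = 2/1.
Single-dose peak C₀ = D/Vd = 5200/200 = 26 mg/L.
Steady-state peak Cmax,ss = C₀·R = 26 × 2/1 ≈ 52.000 mg/L.
Steady-state trough Cmin,ss = Cmax,ss·f ≈ 52.000 × 0.5 ≈ 26.000 mg/L.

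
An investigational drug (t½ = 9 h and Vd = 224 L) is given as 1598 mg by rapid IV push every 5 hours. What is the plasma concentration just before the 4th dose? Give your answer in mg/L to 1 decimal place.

f = (1/2)^(τ/t½) = (1/2)^(5/9) ≈ 0.6804.
C₀ = D/Vd = 1598/224 ≈ 7.134 mg/L.
Before the 4th dose, 3 doses have been given. Superposition: Cmin = C₀·(f + f² + … + f^3).
≈ 7.134 × (0.6804 + 0.4629 + 0.3150) ≈ 7.134 × 1.4583 ≈ 10.404 mg/L.

10.4 mg/L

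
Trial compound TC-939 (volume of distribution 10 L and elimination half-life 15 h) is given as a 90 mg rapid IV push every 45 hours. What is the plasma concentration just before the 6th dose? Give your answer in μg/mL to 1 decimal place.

f = (1/2)^(τ/t½) = (1/2)^(45/15) ≈ 0.1250.
C₀ = D/Vd = 90/10 ≈ 9.000 μg/mL.
Before the 6th dose, 5 doses have been given. Superposition: Cmin = C₀·(f + f² + … + f^5).
≈ 9.000 × (0.1250 + 0.0156 + 0.0020 + 0.0002 + 0.0000) ≈ 9.000 × 0.1428 ≈ 1.285 μg/mL.

1.3 μg/mL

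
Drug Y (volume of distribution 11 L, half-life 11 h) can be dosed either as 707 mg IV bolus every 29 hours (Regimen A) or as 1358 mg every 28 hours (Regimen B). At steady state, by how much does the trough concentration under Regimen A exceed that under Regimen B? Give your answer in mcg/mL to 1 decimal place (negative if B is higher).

Regimen A: f = (1/2)^(29/11) ≈ 0.1608; Cmin,ss = (707/11)·f/(1−f) ≈ 12.315 mcg/mL.
Regimen B: f = (1/2)^(28/11) ≈ 0.1713; Cmin,ss = (1358/11)·f/(1−f) ≈ 25.519 mcg/mL.
Difference ≈ 12.315 − 25.519 ≈ -13.204 mcg/mL.

-13.2 mcg/mL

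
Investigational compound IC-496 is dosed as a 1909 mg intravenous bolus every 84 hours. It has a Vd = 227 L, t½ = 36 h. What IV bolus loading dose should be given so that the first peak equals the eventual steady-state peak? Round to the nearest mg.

f = (1/2)^(84/36) ≈ 0.198425; accumulation ratio R = 1/(1−f) ≈ 1.24754.
Loading dose to hit Cmax,ss on first dose: D_load = D_maint·R ≈ 1909 × 1.24754 ≈ 2381.55 mg.

2382 mg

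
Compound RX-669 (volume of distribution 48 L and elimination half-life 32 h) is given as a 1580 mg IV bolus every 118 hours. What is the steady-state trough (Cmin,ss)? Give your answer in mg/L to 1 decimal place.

2.8 mg/L

τ/t½ = 118/32 ≈ 3.6875, so fraction remaining f = (1/2)^(118/32) ≈ 0.0776.
Each bolus raises the concentration by D/Vd = 1580/48 ≈ 32.917 mg/L.
Steady-state trough Cmin,ss = C₀·f/(1−f) ≈ 32.917 × 0.0776/0.9224 ≈ 2.769 mg/L.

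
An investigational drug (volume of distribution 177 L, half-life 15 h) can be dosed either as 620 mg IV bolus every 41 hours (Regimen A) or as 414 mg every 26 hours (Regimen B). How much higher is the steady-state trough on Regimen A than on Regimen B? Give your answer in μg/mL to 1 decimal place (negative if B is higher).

-0.4 μg/mL

Regimen A: f = (1/2)^(41/15) ≈ 0.1504; Cmin,ss = (620/177)·f/(1−f) ≈ 0.620 μg/mL.
Regimen B: f = (1/2)^(26/15) ≈ 0.3008; Cmin,ss = (414/177)·f/(1−f) ≈ 1.006 μg/mL.
Difference ≈ 0.620 − 1.006 ≈ -0.386 μg/mL.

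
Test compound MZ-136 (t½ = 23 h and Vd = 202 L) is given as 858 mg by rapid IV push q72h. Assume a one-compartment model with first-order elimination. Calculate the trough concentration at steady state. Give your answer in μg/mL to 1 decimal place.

0.5 μg/mL

Over one 72-h interval, 72/23 ≈ 3.1304 half-lives elapse, leaving f ≈ 0.1142 of each dose.
Each bolus raises the concentration by D/Vd = 858/202 ≈ 4.248 μg/mL.
Steady-state trough Cmin,ss = C₀·f/(1−f) ≈ 4.248 × 0.1142/0.8858 ≈ 0.548 μg/mL.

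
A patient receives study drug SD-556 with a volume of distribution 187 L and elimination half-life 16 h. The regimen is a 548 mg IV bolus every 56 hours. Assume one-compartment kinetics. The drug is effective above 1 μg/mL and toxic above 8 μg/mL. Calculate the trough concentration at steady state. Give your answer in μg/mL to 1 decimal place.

0.3 μg/mL

k = ln2/t½ = ln2/16 ≈ 0.043322 h⁻¹; fraction remaining f = e^(−kτ) = e^(−0.043322×56) ≈ 0.0884.
Accumulation ratio R = 1/(1 − f) ≈ 1/0.9116 ≈ 1.0970.
Each bolus raises the concentration by D/Vd = 548/187 ≈ 2.930 μg/mL.
Cmax,ss = C₀/(1 − f) ≈ 2.930/0.9116 ≈ 3.214 μg/mL.
Steady-state trough Cmin,ss = Cmax,ss·f ≈ 3.214 × 0.0884 ≈ 0.284 μg/mL.
Trough 0.3 μg/mL vs MEC 1 μg/mL: subtherapeutic.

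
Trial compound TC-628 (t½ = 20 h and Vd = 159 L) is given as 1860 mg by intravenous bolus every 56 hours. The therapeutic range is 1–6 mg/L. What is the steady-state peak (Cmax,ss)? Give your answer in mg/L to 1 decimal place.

k = ln2/t½ = ln2/20 ≈ 0.034657 h⁻¹; fraction remaining f = e^(−kτ) = e^(−0.034657×56) ≈ 0.1436.
Accumulation ratio R = 1/(1 − f) ≈ 1/0.8564 ≈ 1.1677.
Each bolus raises the concentration by D/Vd = 1860/159 ≈ 11.698 mg/L.
Steady-state peak Cmax,ss = C₀·R ≈ 11.698 × 1.1677 ≈ 13.660 mg/L.
Peak 13.7 mg/L vs MTC 6 mg/L: exceeds toxic threshold.

13.7 mg/L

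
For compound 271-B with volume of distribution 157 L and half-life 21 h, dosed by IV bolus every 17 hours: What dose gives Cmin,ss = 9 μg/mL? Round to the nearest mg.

τ/t½ = 17/21 ≈ 0.80952, so f = (1/2)^(17/21) ≈ 0.570570.
Cmin,ss = (D/Vd)·f/(1−f), so D = Cmin,ss·Vd·(1−f)/f.
D = 9 × 157 × (1−f)/f ≈ 9 × 157 × 0.75263 ≈ 1063.47 mg.

1063 mg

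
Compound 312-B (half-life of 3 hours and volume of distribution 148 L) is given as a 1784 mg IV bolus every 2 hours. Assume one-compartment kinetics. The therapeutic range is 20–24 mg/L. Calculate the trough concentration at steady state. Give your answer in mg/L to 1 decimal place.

20.5 mg/L

k = ln2/t½ = ln2/3 ≈ 0.231049 h⁻¹; fraction remaining f = e^(−kτ) = e^(−0.231049×2) ≈ 0.6300.
Accumulation ratio R = 1/(1 − f) ≈ 1/0.3700 ≈ 2.7027.
Single-dose peak C₀ = D/Vd = 1784/148 ≈ 12.054 mg/L.
Steady-state peak Cmax,ss = C₀·R ≈ 12.054 × 2.7027 ≈ 32.578 mg/L.
Steady-state trough Cmin,ss = Cmax,ss·f ≈ 32.578 × 0.6300 ≈ 20.524 mg/L.
Trough 20.5 mg/L vs MEC 20 mg/L: adequate.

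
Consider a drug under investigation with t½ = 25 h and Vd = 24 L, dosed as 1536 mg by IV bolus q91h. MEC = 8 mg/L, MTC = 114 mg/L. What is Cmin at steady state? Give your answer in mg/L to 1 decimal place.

τ/t½ = 91/25 ≈ 3.64, so fraction remaining f = (1/2)^(91/25) ≈ 0.0802.
Single-dose peak C₀ = D/Vd = 1536/24 ≈ 64.000 mg/L.
Steady-state trough Cmin,ss = C₀·f/(1−f) ≈ 64.000 × 0.0802/0.9198 ≈ 5.580 mg/L.
Trough 5.6 mg/L vs MEC 8 mg/L: subtherapeutic.

5.6 mg/L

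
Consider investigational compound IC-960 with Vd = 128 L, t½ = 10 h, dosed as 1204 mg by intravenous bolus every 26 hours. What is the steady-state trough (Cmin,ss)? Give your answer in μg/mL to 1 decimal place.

k = ln2/t½ = ln2/10 ≈ 0.069315 h⁻¹; fraction remaining f = e^(−kτ) = e^(−0.069315×26) ≈ 0.1649.
Each bolus raises the concentration by D/Vd = 1204/128 ≈ 9.406 μg/mL.
Steady-state trough Cmin,ss = C₀·f/(1−f) ≈ 9.406 × 0.1649/0.8351 ≈ 1.857 μg/mL.

1.9 μg/mL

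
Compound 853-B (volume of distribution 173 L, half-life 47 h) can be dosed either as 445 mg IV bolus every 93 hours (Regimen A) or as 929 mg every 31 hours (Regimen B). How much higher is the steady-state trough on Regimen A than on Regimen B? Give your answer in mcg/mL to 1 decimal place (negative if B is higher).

-8.4 mcg/mL

Regimen A: f = (1/2)^(93/47) ≈ 0.2537; Cmin,ss = (445/173)·f/(1−f) ≈ 0.874 mcg/mL.
Regimen B: f = (1/2)^(31/47) ≈ 0.6331; Cmin,ss = (929/173)·f/(1−f) ≈ 9.266 mcg/mL.
Difference ≈ 0.874 − 9.266 ≈ -8.392 mcg/mL.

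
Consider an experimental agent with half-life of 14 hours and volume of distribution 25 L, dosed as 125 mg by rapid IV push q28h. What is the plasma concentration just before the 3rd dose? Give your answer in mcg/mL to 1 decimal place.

1.6 mcg/mL

f = (1/2)^(τ/t½) = (1/2)^(28/14) ≈ 0.2500.
C₀ = D/Vd = 125/25 ≈ 5.000 mcg/mL.
Before the 3rd dose, 2 doses have been given. Superposition: Cmin = C₀·(f + f²).
≈ 5.000 × (0.2500 + 0.0625) ≈ 5.000 × 0.3125 ≈ 1.562 mcg/mL.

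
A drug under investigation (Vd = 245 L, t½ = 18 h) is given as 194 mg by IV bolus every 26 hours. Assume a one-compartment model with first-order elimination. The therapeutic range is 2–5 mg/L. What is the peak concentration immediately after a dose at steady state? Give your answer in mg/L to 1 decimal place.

1.3 mg/L

k = ln2/t½ = ln2/18 ≈ 0.038508 h⁻¹; fraction remaining f = e^(−kτ) = e^(−0.038508×26) ≈ 0.3674.
Accumulation ratio R = 1/(1 − f) ≈ 1/0.6326 ≈ 1.5808.
Each bolus raises the concentration by D/Vd = 194/245 ≈ 0.792 mg/L.
Steady-state peak Cmax,ss = C₀·R ≈ 0.792 × 1.5808 ≈ 1.252 mg/L.
Peak 1.3 mg/L vs MTC 5 mg/L: below toxic threshold.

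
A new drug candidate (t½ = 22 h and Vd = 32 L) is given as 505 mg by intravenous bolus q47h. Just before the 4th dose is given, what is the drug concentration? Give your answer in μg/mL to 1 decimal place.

4.6 μg/mL

f = (1/2)^(τ/t½) = (1/2)^(47/22) ≈ 0.2275.
C₀ = D/Vd = 505/32 ≈ 15.781 μg/mL.
Before the 4th dose, 3 doses have been given. Superposition: Cmin = C₀·(f + f² + … + f^3).
≈ 15.781 × (0.2275 + 0.0518 + 0.0118) ≈ 15.781 × 0.2911 ≈ 4.594 μg/mL.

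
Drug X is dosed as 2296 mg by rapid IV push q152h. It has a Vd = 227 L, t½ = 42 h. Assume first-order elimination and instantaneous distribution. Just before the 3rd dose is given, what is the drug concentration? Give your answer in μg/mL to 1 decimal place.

f = (1/2)^(τ/t½) = (1/2)^(152/42) ≈ 0.0814.
C₀ = D/Vd = 2296/227 ≈ 10.115 μg/mL.
Before the 3rd dose, 2 doses have been given. Superposition: Cmin = C₀·(f + f²).
≈ 10.115 × (0.0814 + 0.0066) ≈ 10.115 × 0.0880 ≈ 0.890 μg/mL.

0.9 μg/mL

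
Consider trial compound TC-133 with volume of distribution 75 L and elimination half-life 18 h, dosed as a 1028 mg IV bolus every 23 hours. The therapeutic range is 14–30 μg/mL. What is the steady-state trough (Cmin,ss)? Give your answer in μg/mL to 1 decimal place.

9.6 μg/mL

τ/t½ = 23/18 ≈ 1.2778, so fraction remaining f = (1/2)^(23/18) ≈ 0.4124.
Accumulation ratio R = 1/(1 − f) ≈ 1/0.5876 ≈ 1.7018.
Single-dose peak C₀ = D/Vd = 1028/75 ≈ 13.707 μg/mL.
Steady-state peak Cmax,ss = C₀·R ≈ 13.707 × 1.7018 ≈ 23.327 μg/mL.
One interval later, Cmin,ss = Cmax,ss·e^(−kτ) ≈ 23.327 × 0.4124 ≈ 9.620 μg/mL.
Trough 9.6 μg/mL vs MEC 14 μg/mL: subtherapeutic.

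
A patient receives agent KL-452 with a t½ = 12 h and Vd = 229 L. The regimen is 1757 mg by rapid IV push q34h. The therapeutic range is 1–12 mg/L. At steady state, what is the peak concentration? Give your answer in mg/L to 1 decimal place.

8.9 mg/L

k = ln2/t½ = ln2/12 ≈ 0.057762 h⁻¹; fraction remaining f = e^(−kτ) = e^(−0.057762×34) ≈ 0.1403.
Accumulation ratio R = 1/(1 − f) ≈ 1/0.8597 ≈ 1.1632.
Each bolus raises the concentration by D/Vd = 1757/229 ≈ 7.672 mg/L.
Steady-state peak Cmax,ss = C₀·R ≈ 7.672 × 1.1632 ≈ 8.924 mg/L.
Peak 8.9 mg/L vs MTC 12 mg/L: below toxic threshold.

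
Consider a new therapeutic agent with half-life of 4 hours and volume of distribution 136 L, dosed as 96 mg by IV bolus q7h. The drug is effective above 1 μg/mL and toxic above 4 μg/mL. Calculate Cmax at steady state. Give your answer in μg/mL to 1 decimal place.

k = ln2/t½ = ln2/4 ≈ 0.173287 h⁻¹; fraction remaining f = e^(−kτ) = e^(−0.173287×7) ≈ 0.2973.
Accumulation ratio R = 1/(1 − f) ≈ 1/0.7027 ≈ 1.4231.
Single-dose peak C₀ = D/Vd = 96/136 ≈ 0.706 μg/mL.
Cmax,ss = C₀/(1 − f) ≈ 0.706/0.7027 ≈ 1.005 μg/mL.
Peak 1.0 μg/mL vs MTC 4 μg/mL: below toxic threshold.

1.0 μg/mL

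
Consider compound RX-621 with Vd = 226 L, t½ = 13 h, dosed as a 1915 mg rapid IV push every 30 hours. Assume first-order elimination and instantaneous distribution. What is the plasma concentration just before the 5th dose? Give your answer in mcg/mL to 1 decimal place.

f = (1/2)^(τ/t½) = (1/2)^(30/13) ≈ 0.2020.
C₀ = D/Vd = 1915/226 ≈ 8.473 mcg/mL.
Before the 5th dose, 4 doses have been given. Superposition: Cmin = C₀·(f + f² + … + f^4).
≈ 8.473 × (0.2020 + 0.0408 + 0.0082 + 0.0017) ≈ 8.473 × 0.2527 ≈ 2.141 mcg/mL.

2.1 mcg/mL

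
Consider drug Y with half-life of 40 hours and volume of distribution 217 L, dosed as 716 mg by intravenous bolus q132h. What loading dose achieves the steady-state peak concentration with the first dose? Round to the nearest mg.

797 mg

f = (1/2)^(132/40) ≈ 0.101532; accumulation ratio R = 1/(1−f) ≈ 1.11301.
Loading dose to hit Cmax,ss on first dose: D_load = D_maint·R ≈ 716 × 1.11301 ≈ 796.92 mg.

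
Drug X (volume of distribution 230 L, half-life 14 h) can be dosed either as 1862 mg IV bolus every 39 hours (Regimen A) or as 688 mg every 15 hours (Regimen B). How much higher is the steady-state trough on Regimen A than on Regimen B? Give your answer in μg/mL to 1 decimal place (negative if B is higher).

Regimen A: f = (1/2)^(39/14) ≈ 0.1450; Cmin,ss = (1862/230)·f/(1−f) ≈ 1.373 μg/mL.
Regimen B: f = (1/2)^(15/14) ≈ 0.4758; Cmin,ss = (688/230)·f/(1−f) ≈ 2.715 μg/mL.
Difference ≈ 1.373 − 2.715 ≈ -1.342 μg/mL.

-1.3 μg/mL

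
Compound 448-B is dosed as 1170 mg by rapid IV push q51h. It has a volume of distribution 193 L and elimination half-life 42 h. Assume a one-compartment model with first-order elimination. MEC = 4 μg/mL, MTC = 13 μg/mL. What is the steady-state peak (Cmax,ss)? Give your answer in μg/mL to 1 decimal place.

10.7 μg/mL

τ/t½ = 51/42 ≈ 1.2143, so fraction remaining f = (1/2)^(51/42) ≈ 0.4310.
At steady state, accumulation factor R = 1/(1 − e^(−kτ)) ≈ 1.7575.
Each bolus raises the concentration by D/Vd = 1170/193 ≈ 6.062 μg/mL.
Steady-state peak Cmax,ss = C₀·R ≈ 6.062 × 1.7575 ≈ 10.654 μg/mL.
Peak 10.7 μg/mL vs MTC 13 μg/mL: below toxic threshold.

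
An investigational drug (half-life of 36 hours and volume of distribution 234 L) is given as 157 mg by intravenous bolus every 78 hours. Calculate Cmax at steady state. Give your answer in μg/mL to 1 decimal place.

Over one 78-h interval, 78/36 ≈ 2.1667 half-lives elapse, leaving f ≈ 0.2227 of each dose.
At steady state, accumulation factor R = 1/(1 − e^(−kτ)) ≈ 1.2865.
Single-dose peak C₀ = D/Vd = 157/234 ≈ 0.671 μg/mL.
Cmax,ss = C₀/(1 − f) ≈ 0.671/0.7773 ≈ 0.863 μg/mL.

0.9 μg/mL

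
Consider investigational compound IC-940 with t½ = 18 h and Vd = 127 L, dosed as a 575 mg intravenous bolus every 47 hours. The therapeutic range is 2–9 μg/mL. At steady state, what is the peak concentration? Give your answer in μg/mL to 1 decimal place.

5.4 μg/mL

Over one 47-h interval, 47/18 ≈ 2.6111 half-lives elapse, leaving f ≈ 0.1637 of each dose.
At steady state, accumulation factor R = 1/(1 − e^(−kτ)) ≈ 1.1957.
Single-dose peak C₀ = D/Vd = 575/127 ≈ 4.528 μg/mL.
Steady-state peak Cmax,ss = C₀·R ≈ 4.528 × 1.1957 ≈ 5.414 μg/mL.
Peak 5.4 μg/mL vs MTC 9 μg/mL: below toxic threshold.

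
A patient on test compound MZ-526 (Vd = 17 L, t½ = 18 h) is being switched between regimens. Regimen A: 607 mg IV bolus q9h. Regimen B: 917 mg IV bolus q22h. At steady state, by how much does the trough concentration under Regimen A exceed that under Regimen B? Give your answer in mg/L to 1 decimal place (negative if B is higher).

45.7 mg/L

Regimen A: f = (1/2)^(9/18) ≈ 0.7071; Cmin,ss = (607/17)·f/(1−f) ≈ 86.199 mg/L.
Regimen B: f = (1/2)^(22/18) ≈ 0.4286; Cmin,ss = (917/17)·f/(1−f) ≈ 40.461 mg/L.
Difference ≈ 86.199 − 40.461 ≈ 45.738 mg/L.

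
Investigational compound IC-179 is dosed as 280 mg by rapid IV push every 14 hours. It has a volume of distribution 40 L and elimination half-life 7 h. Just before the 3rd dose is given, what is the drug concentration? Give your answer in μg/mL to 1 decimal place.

2.2 μg/mL

f = (1/2)^(τ/t½) = (1/2)^(14/7) ≈ 0.2500.
C₀ = D/Vd = 280/40 ≈ 7.000 μg/mL.
Before the 3rd dose, 2 doses have been given. Superposition: Cmin = C₀·(f + f²).
≈ 7.000 × (0.2500 + 0.0625) ≈ 7.000 × 0.3125 ≈ 2.188 μg/mL.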